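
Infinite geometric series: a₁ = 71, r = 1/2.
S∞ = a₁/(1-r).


S∞ = a₁/(1-r) = 71/(1 - 1/2)
= 71/(1/2)
= 142

S∞ = 142


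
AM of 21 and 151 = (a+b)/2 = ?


AM = (21 + 151)/2 = 172/2 = 86

AM = 86


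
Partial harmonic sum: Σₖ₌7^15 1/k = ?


Σₖ₌7^15 1/k = 1/7 + 1/8 + 1/9 + 1/10 + 1/11 + 1/12 + 1/13 + 1/14 + 1/15
= 62575/72072
≈ 0.8682

Sum = 62575/72072 ≈ 0.8682


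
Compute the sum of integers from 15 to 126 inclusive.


Σₖ₌15^126 k = Σₖ₌₁^126 k − Σₖ₌₁^14 k
= 126·127/2 − 14·15/2
= 8001 − 105 = 7896

Σk = 7896


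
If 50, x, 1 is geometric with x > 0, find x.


GM = √(50×1) = √50 = 7.0711

GM = 7.0711


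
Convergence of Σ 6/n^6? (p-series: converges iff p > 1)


p-series test: Σ c/n^p converges if p > 1, diverges if p ≤ 1 (constant c > 0 doesn't affect convergence).
p = 6
6 > 1 → CONVERGES

Converges (p = 6 > 1)


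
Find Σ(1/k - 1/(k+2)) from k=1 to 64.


Telescoping with gap 2: two head and two tail terms survive.
= (1 + 1/2) - (1/65 + 1/66)
= 3/2 - 1/65 - 1/66 = 3152/2145

Sum = 3152/2145


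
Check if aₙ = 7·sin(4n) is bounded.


For all n, -1 ≤ sin(4n) ≤ 1, so -7 ≤ 7·sin(4n) ≤ 7
Lower bound: -7, Upper bound: 7
The sequence IS bounded

Bounded (-7 ≤ aₙ ≤ 7)


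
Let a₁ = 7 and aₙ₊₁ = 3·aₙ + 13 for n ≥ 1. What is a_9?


Computing step by step:
a_1 = 7
a_2 = 34
a_3 = 115
a_4 = 358
a_5 = 1087
a_6 = 3274
a_7 = 9835
a_8 = 29518
a_9 = 88567


a_9 = 88567


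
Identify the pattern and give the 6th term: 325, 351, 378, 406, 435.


Pattern: triangular numbers: n(n+1)/2
Terms: 325, 351, 378, 406, 435
Next term = 465

Next term = 465


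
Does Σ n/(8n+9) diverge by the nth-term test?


lim(n→∞) n/(8n+9) = 1/8 = 1/8  (divide numerator and denominator by n)
lim aₙ = 1/8 ≠ 0 → series DIVERGES

Diverges (lim aₙ = 1/8 ≠ 0)


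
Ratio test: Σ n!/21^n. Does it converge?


aₙ = n!/21^n
a_{n+1}/aₙ = (n+1)!/21^(n+1) × 21^n/n!
= (n+1)/21
L = lim(n→∞) (n+1)/21 = ∞
L > 1 → series DIVERGES

Diverges (ratio test: L = ∞ > 1)


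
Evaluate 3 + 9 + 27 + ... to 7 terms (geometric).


Sₙ = 3×(3^7 - 1)/(3 - 1)
= 3×(2187 - 1)/2
= 3×2186/2
= 3279

S_7 = 3279


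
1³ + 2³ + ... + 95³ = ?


n(n+1)/2 = 95×96/2 = 4560
Σk³ = 4560² = 20793600

Σk³ = 20793600


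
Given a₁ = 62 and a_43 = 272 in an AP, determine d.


d = (aₙ - a₁)/(n-1)
= (272 - 62)/(43-1)
= 210/42 = 5

d = 5


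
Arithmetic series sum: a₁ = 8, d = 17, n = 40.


aₙ = 8 + (40-1)×17 = 671
Sₙ = n(a₁+aₙ)/2 = 40×(8+671)/2
= 40×679/2 = 13580

S_40 = 13580


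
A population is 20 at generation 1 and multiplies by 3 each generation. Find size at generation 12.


aₙ = a₁·r^(n-1)
= 20×3^11
= 20×177147
= 3542940

a_12 = 3542940


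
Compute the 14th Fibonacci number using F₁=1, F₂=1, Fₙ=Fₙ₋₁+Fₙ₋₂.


Fibonacci sequence: 1, 1, 2, 3, 5, 8, 13, 21, 34, 55, 89, ...
F(14) = 377

F(14) = 377


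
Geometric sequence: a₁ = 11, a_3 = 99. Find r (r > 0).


r^(n-1) = aₙ/a₁
r^2 = 99/11 = 9
r = 9^(1/2)
= ±3; taking r > 0 gives r = 3

r = 3


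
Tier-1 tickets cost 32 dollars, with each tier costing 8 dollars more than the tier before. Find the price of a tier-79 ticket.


aₙ = a₁ + (n-1)d
= 32 + (79-1)×8
= 32 + 624
= 656

a_79 = 656


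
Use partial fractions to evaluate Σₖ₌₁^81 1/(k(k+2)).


1/(k(k+2)) = (1/2)·(1/k - 1/(k+2)) (partial fractions)
Telescoping: Σ = (1/2)·(1 + 1/2 - 1/82 - 1/83) = 2511/3403

Sum = 2511/3403


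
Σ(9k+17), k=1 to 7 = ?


Σ(9k+17) = 9·Σk + 17·n
= 9·28 + 17·7
= 252 + 119 = 371

Σ = 371


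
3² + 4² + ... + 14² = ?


Σₖ₌3^14 k² = Σₖ₌₁^14 k² − Σₖ₌₁^2 k²
= 14·15·29/6 − 2·3·5/6
= 1015 − 5 = 1010

Σk² = 1010


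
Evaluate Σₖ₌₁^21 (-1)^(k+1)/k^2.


S = 1 - 1/4 + 1/9 - 1/16 + 1/25 - 1/36 + 1/49 - 1/64 ± ...
= 0.8235
(Full series converges to +π²/12 ≈ +0.8225)

S_21 = 0.8235


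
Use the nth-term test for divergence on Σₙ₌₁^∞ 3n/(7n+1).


lim(n→∞) 3n/(7n+1) = 3/7 = 3/7  (divide numerator and denominator by n)
lim aₙ = 3/7 ≠ 0 → series DIVERGES

Diverges (lim aₙ = 3/7 ≠ 0)


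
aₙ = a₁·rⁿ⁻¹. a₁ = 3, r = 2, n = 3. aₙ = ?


aₙ = a₁·r^(n-1)
= 3×2^2
= 3×4
= 12

a_3 = 12


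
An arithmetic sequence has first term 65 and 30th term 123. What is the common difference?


d = (aₙ - a₁)/(n-1)
= (123 - 65)/(30-1)
= 58/29 = 2

d = 2


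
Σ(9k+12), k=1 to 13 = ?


Σ(9k+12) = 9·Σk + 12·n
= 9·91 + 12·13
= 819 + 156 = 975

Σ = 975


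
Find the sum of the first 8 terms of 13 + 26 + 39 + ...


aₙ = 13 + (8-1)×13 = 104
Sₙ = n(a₁+aₙ)/2 = 8×(13+104)/2
= 8×117/2 = 468

S_8 = 468


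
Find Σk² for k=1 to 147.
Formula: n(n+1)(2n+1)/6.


n = 147
n(n+1)(2n+1)/6 = 147×148×295/6
= 6418020/6 = 1069670

Σk² = 1069670


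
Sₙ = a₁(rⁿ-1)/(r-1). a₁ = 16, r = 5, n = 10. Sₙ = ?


Sₙ = 16×(5^10 - 1)/(5 - 1)
= 16×(9765625 - 1)/4
= 16×9765624/4
= 39062496

S_10 = 39062496


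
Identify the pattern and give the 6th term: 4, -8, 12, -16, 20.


Pattern: alternating sign, magnitude arithmetic (d=4)
Terms: 4, -8, 12, -16, 20
Next term = -24

Next term = -24


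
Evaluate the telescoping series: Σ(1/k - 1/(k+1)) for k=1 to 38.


Telescoping: adjacent terms cancel.
= 1/1 - 1/39
= 1 - 1/39 = 38/39

Sum = 38/39


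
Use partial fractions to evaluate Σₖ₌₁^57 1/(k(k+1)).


1/(k(k+1)) = 1/k - 1/(k+1) (partial fractions)
Telescoping: Σ = 1 - 1/58 = 57/58

Sum = 57/58


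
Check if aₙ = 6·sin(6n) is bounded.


For all n, -1 ≤ sin(6n) ≤ 1, so -6 ≤ 6·sin(6n) ≤ 6
Lower bound: -6, Upper bound: 6
The sequence IS bounded

Bounded (-6 ≤ aₙ ≤ 6)


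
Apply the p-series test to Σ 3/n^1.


p-series test: Σ c/n^p converges if p > 1, diverges if p ≤ 1 (constant c > 0 doesn't affect convergence).
p = 1
1 ≤ 1 → DIVERGES

Diverges (p = 1 ≤ 1)


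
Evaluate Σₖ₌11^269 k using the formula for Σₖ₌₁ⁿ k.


Σₖ₌11^269 k = Σₖ₌₁^269 k − Σₖ₌₁^10 k
= 269·270/2 − 10·11/2
= 36315 − 55 = 36260

Σk = 36260


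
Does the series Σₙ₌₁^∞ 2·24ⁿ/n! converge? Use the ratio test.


aₙ = 2·24^n/n!
a_{n+1}/aₙ = 24^(n+1)/(n+1)! × n!/24^n  (constant 2 cancels)
= 24/(n+1)
L = lim(n→∞) 24/(n+1) = 0
L < 1 → series CONVERGES

Converges (ratio test: L = 0 < 1)


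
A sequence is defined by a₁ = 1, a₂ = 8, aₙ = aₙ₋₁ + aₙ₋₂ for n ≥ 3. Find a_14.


Computing iteratively: 1, 8, 9, 17, 26, 43, 69, 112, 181, 293, 474, 767, ...
a_14 = 2008

a_14 = 2008


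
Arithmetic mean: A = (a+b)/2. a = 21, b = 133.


AM = (21 + 133)/2 = 154/2 = 77

AM = 77


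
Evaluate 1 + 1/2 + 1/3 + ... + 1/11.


H_11 = 1/1 + 1/2 + 1/3 + ... + 1/11
= 83711/27720
≈ 3.0199

H_11 = 83711/27720 ≈ 3.0199


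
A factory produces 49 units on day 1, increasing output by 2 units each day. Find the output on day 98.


aₙ = a₁ + (n-1)d
= 49 + (98-1)×2
= 49 + 194
= 243

a_98 = 243


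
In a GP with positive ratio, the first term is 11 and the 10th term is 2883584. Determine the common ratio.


r^(n-1) = aₙ/a₁
r^9 = 2883584/11 = 262144
r = 262144^(1/9)
= 4

r = 4


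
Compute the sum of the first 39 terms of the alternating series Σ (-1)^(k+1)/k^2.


S = 1 - 1/4 + 1/9 - 1/16 + 1/25 - 1/36 + 1/49 - 1/64 ± ...
= 0.8228
(Full series converges to +π²/12 ≈ +0.8225)

S_39 = 0.8228


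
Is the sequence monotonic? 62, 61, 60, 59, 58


Differences: -1, -1, -1, -1
All differences < 0 → strictly DECREASING

Monotonically decreasing


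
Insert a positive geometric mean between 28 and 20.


GM = √(28×20) = √560 = 23.6643

GM = 23.6643


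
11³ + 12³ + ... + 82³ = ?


Σₖ₌11^82 k³ = [82·83/2]² − [10·11/2]²
= 11580409 − 3025 = 11577384

Σk³ = 11577384


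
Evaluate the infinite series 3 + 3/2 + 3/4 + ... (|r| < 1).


S∞ = a₁/(1-r) = 3/(1 - 1/2)
= 3/(1/2)
= 6

S∞ = 6


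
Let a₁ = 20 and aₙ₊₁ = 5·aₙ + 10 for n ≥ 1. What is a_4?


Computing step by step:
a_1 = 20
a_2 = 110
a_3 = 560
a_4 = 2810


a_4 = 2810


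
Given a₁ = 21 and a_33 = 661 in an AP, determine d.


d = (aₙ - a₁)/(n-1)
= (661 - 21)/(33-1)
= 640/32 = 20

d = 20


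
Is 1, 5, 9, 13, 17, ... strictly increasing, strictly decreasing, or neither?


Differences: 4, 4, 4, 4
All differences > 0 → strictly INCREASING

Monotonically increasing


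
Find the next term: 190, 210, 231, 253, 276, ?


Pattern: triangular numbers: n(n+1)/2
Terms: 190, 210, 231, 253, 276
Next term = 300

Next term = 300


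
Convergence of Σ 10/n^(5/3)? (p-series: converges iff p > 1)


p-series test: Σ c/n^p converges if p > 1, diverges if p ≤ 1 (constant c > 0 doesn't affect convergence).
p = 5/3
5/3 > 1 → CONVERGES

Converges (p = 5/3 > 1)


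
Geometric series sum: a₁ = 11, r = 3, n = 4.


Sₙ = 11×(3^4 - 1)/(3 - 1)
= 11×(81 - 1)/2
= 11×80/2
= 440

S_4 = 440


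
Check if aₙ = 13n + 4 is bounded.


aₙ = 13n + 4 → as n→∞, aₙ→∞
No finite upper bound exists
The sequence is UNBOUNDED

Unbounded (aₙ → ∞ as n → ∞)


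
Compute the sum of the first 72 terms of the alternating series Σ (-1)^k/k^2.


S = -1 + 1/4 - 1/9 + 1/16 - 1/25 + 1/36 - 1/49 + 1/64 ± ...
= -0.8224
(Full series converges to -π²/12 ≈ -0.8225)

S_72 = -0.8224


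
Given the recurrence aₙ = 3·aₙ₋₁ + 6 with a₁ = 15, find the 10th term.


Computing step by step:
a_1 = 15
a_2 = 51
a_3 = 159
a_4 = 483
a_5 = 1455
a_6 = 4371
a_7 = 13119
a_8 = 39363
a_9 = 118095
a_10 = 354291


a_10 = 354291


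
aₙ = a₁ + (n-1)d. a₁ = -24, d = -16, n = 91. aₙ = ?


aₙ = a₁ + (n-1)d
= -24 + (91-1)×-16
= -24 - 1440
= -1464

a_91 = -1464


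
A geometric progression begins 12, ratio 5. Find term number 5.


aₙ = a₁·r^(n-1)
= 12×5^4
= 12×625
= 7500

a_5 = 7500


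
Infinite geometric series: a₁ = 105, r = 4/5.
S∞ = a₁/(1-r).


S∞ = a₁/(1-r) = 105/(1 - 4/5)
= 105/(1/5)
= 525

S∞ = 525


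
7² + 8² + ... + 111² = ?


Σₖ₌7^111 k² = Σₖ₌₁^111 k² − Σₖ₌₁^6 k²
= 111·112·223/6 − 6·7·13/6
= 462056 − 91 = 461965

Σk² = 461965


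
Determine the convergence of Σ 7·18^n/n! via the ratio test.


aₙ = 7·18^n/n!
a_{n+1}/aₙ = 18^(n+1)/(n+1)! × n!/18^n  (constant 7 cancels)
= 18/(n+1)
L = lim(n→∞) 18/(n+1) = 0
L < 1 → series CONVERGES

Converges (ratio test: L = 0 < 1)


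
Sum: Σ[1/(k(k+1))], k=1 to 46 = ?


1/(k(k+1)) = 1/k - 1/(k+1) (partial fractions)
Telescoping: Σ = 1 - 1/47 = 46/47

Sum = 46/47


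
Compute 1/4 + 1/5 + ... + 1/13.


Σₖ₌4^13 1/k = 1/4 + 1/5 + 1/6 + 1/7 + 1/8 + 1/9 + 1/10 + 1/11 + 1/12 + 1/13
= 485333/360360
≈ 1.3468

Sum = 485333/360360 ≈ 1.3468


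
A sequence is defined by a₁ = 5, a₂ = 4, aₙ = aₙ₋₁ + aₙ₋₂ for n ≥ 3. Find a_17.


Computing iteratively: 5, 4, 9, 13, 22, 35, 57, 92, 149, 241, 390, 631, ...
a_17 = 6998

a_17 = 6998


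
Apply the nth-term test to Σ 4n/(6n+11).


lim(n→∞) 4n/(6n+11) = 4/6 = 2/3  (divide numerator and denominator by n)
lim aₙ = 2/3 ≠ 0 → series DIVERGES

Diverges (lim aₙ = 2/3 ≠ 0)


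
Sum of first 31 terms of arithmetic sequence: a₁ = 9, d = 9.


aₙ = 9 + (31-1)×9 = 279
Sₙ = n(a₁+aₙ)/2 = 31×(9+279)/2
= 31×288/2 = 4464

S_31 = 4464


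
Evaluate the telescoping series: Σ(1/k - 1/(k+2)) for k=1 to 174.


Telescoping with gap 2: two head and two tail terms survive.
= (1 + 1/2) - (1/175 + 1/176)
= 3/2 - 1/175 - 1/176 = 45849/30800

Sum = 45849/30800


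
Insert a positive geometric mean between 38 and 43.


GM = √(38×43) = √1634 = 40.4228

GM = 40.4228


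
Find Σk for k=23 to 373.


Σₖ₌23^373 k = Σₖ₌₁^373 k − Σₖ₌₁^22 k
= 373·374/2 − 22·23/2
= 69751 − 253 = 69498

Σk = 69498


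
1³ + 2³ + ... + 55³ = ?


n(n+1)/2 = 55×56/2 = 1540
Σk³ = 1540² = 2371600

Σk³ = 2371600


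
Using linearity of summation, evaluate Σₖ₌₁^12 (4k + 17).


Σ(4k+17) = 4·Σk + 17·n
= 4·78 + 17·12
= 312 + 204 = 516

Σ = 516


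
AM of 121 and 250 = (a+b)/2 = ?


AM = (121 + 250)/2 = 371/2 = 185.5

AM = 185.5


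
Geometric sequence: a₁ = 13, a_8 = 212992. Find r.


r^(n-1) = aₙ/a₁
r^7 = 212992/13 = 16384
r = 16384^(1/7)
= 4

r = 4


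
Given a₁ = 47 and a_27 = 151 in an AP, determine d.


d = (aₙ - a₁)/(n-1)
= (151 - 47)/(27-1)
= 104/26 = 4

d = 4


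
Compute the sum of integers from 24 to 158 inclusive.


Σₖ₌24^158 k = Σₖ₌₁^158 k − Σₖ₌₁^23 k
= 158·159/2 − 23·24/2
= 12561 − 276 = 12285

Σk = 12285


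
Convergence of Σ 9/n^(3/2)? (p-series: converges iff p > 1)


p-series test: Σ c/n^p converges if p > 1, diverges if p ≤ 1 (constant c > 0 doesn't affect convergence).
p = 3/2
3/2 > 1 → CONVERGES

Converges (p = 3/2 > 1)


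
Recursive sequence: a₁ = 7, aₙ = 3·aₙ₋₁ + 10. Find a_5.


Computing step by step:
a_1 = 7
a_2 = 31
a_3 = 103
a_4 = 319
a_5 = 967


a_5 = 967


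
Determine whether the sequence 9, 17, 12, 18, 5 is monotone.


Differences: 8, -5, 6, -13
Difference at position 1 is +8 (> 0) but position 2 is -5 (< 0) — sequence both rises and falls
→ NOT monotonic

Not monotonic


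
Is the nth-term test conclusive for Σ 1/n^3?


lim(n→∞) 1/n^3 = 0
lim aₙ = 0 → nth-term test is INCONCLUSIVE
(Need other tests; this is actually a convergent p-series with p=3 > 1)

Inconclusive (lim aₙ = 0; need another test)


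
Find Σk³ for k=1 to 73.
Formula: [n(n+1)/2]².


n(n+1)/2 = 73×74/2 = 2701
Σk³ = 2701² = 7295401

Σk³ = 7295401


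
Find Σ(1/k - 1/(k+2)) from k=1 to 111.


Telescoping with gap 2: two head and two tail terms survive.
= (1 + 1/2) - (1/112 + 1/113)
= 3/2 - 1/112 - 1/113 = 18759/12656

Sum = 18759/12656


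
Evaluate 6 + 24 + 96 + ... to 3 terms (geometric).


Sₙ = 6×(4^3 - 1)/(4 - 1)
= 6×(64 - 1)/3
= 6×63/3
= 126

S_3 = 126


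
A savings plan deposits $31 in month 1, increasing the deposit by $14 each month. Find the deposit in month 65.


aₙ = a₁ + (n-1)d
= 31 + (65-1)×14
= 31 + 896
= 927

a_65 = 927


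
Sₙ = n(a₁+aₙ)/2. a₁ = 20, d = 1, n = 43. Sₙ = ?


aₙ = 20 + (43-1)×1 = 62
Sₙ = n(a₁+aₙ)/2 = 43×(20+62)/2
= 43×82/2 = 1763

S_43 = 1763


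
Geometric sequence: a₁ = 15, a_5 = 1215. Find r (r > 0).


r^(n-1) = aₙ/a₁
r^4 = 1215/15 = 81
r = 81^(1/4)
= ±3; taking r > 0 gives r = 3

r = 3


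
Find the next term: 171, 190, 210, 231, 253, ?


Pattern: triangular numbers: n(n+1)/2
Terms: 171, 190, 210, 231, 253
Next term = 276

Next term = 276


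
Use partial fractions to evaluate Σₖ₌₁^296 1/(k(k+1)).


1/(k(k+1)) = 1/k - 1/(k+1) (partial fractions)
Telescoping: Σ = 1 - 1/297 = 296/297

Sum = 296/297


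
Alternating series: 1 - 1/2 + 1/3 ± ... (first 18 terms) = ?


S = 1 - 1/2 + 1/3 - 1/4 + 1/5 - 1/6 + 1/7 - 1/8 ± ...
= 0.6661
(Full series converges to +ln(2) ≈ +0.6931)

S_18 = 0.6661


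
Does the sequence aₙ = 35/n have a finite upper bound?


a₁ = 35, a₂ = 35/2, a₃ = 35/3, ...
0 < aₙ ≤ 35 for all n ≥ 1
Lower bound: 0, Upper bound: 35
The sequence IS bounded

Bounded (0 < aₙ ≤ 35)


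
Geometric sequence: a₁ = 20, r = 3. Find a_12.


aₙ = a₁·r^(n-1)
= 20×3^11
= 20×177147
= 3542940

a_12 = 3542940


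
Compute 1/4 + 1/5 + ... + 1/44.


Σₖ₌4^44 1/k = 1/4 + 1/5 + 1/6 + ... + 1/44
= 3417147441241012987/1345655451257488800
≈ 2.5394

Sum = 3417147441241012987/1345655451257488800 ≈ 2.5394


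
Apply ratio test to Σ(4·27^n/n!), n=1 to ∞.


aₙ = 4·27^n/n!
a_{n+1}/aₙ = 27^(n+1)/(n+1)! × n!/27^n  (constant 4 cancels)
= 27/(n+1)
L = lim(n→∞) 27/(n+1) = 0
L < 1 → series CONVERGES

Converges (ratio test: L = 0 < 1)


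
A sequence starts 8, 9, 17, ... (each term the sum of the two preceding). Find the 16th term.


Computing iteratively: 8, 9, 17, 26, 43, 69, 112, 181, 293, 474, 767, 1241, ...
a_16 = 8506

a_16 = 8506


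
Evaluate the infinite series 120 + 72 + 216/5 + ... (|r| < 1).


S∞ = a₁/(1-r) = 120/(1 - 3/5)
= 120/(2/5)
= 300

S∞ = 300


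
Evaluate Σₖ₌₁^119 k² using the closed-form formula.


n = 119
n(n+1)(2n+1)/6 = 119×120×239/6
= 3412920/6 = 568820

Σk² = 568820


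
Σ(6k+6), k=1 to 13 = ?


Σ(6k+6) = 6·Σk + 6·n
= 6·91 + 6·13
= 546 + 78 = 624

Σ = 624


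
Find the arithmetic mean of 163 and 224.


AM = (163 + 224)/2 = 387/2 = 193.5

AM = 193.5


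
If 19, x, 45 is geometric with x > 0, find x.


GM = √(19×45) = √855 = 29.2404

GM = 29.2404


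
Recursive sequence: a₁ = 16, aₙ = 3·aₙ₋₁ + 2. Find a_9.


Computing step by step:
a_1 = 16
a_2 = 50
a_3 = 152
a_4 = 458
a_5 = 1376
a_6 = 4130
a_7 = 12392
a_8 = 37178
a_9 = 111536


a_9 = 111536


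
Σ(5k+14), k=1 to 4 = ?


Σ(5k+14) = 5·Σk + 14·n
= 5·10 + 14·4
= 50 + 56 = 106

Σ = 106


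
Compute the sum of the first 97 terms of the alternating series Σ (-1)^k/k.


S = -1 + 1/2 - 1/3 + 1/4 - 1/5 + 1/6 - 1/7 + 1/8 ± ...
= -0.6983
(Full series converges to -ln(2) ≈ -0.6931)

S_97 = -0.6983


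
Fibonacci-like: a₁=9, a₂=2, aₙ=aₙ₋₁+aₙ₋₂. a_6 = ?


Computing iteratively: 9, 2, 11, 13, 24, 37
a_6 = 37

a_6 = 37


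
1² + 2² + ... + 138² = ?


n = 138
n(n+1)(2n+1)/6 = 138×139×277/6
= 5313414/6 = 885569

Σk² = 885569


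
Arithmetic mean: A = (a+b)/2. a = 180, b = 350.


AM = (180 + 350)/2 = 530/2 = 265

AM = 265


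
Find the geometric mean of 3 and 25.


GM = √(3×25) = √75 = 8.6603

GM = 8.6603


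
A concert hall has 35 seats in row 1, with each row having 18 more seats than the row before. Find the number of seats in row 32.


aₙ = a₁ + (n-1)d
= 35 + (32-1)×18
= 35 + 558
= 593

a_32 = 593


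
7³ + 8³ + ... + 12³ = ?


Σₖ₌7^12 k³ = [12·13/2]² − [6·7/2]²
= 6084 − 441 = 5643

Σk³ = 5643


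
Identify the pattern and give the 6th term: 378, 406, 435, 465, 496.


Pattern: triangular numbers: n(n+1)/2
Terms: 378, 406, 435, 465, 496
Next term = 528

Next term = 528


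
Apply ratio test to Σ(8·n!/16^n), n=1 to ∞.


aₙ = 8·n!/16^n
a_{n+1}/aₙ = (n+1)!/16^(n+1) × 16^n/n!  (constant 8 cancels)
= (n+1)/16
L = lim(n→∞) (n+1)/16 = ∞
L > 1 → series DIVERGES

Diverges (ratio test: L = ∞ > 1)


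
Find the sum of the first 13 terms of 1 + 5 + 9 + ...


aₙ = 1 + (13-1)×4 = 49
Sₙ = n(a₁+aₙ)/2 = 13×(1+49)/2
= 13×50/2 = 325

S_13 = 325


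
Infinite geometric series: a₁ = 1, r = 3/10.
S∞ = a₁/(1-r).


S∞ = a₁/(1-r) = 1/(1 - 3/10)
= 1/(7/10)
= 10/7

S∞ = 10/7


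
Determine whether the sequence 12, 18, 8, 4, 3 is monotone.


Differences: 6, -10, -4, -1
Difference at position 1 is +6 (> 0) but position 2 is -10 (< 0) — sequence both rises and falls
→ NOT monotonic

Not monotonic


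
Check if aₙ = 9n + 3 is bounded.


aₙ = 9n + 3 → as n→∞, aₙ→∞
No finite upper bound exists
The sequence is UNBOUNDED

Unbounded (aₙ → ∞ as n → ∞)


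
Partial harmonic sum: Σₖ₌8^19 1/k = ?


Σₖ₌8^19 1/k = 1/8 + 1/9 + 1/10 + ... + 1/19
= 14819303/15519504
≈ 0.9549

Sum = 14819303/15519504 ≈ 0.9549


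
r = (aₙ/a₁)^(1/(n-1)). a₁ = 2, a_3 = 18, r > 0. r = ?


r^(n-1) = aₙ/a₁
r^2 = 18/2 = 9
r = 9^(1/2)
= ±3; taking r > 0 gives r = 3

r = 3


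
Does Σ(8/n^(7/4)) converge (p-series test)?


p-series test: Σ c/n^p converges if p > 1, diverges if p ≤ 1 (constant c > 0 doesn't affect convergence).
p = 7/4
7/4 > 1 → CONVERGES

Converges (p = 7/4 > 1)


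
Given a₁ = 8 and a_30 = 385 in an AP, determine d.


d = (aₙ - a₁)/(n-1)
= (385 - 8)/(30-1)
= 377/29 = 13

d = 13


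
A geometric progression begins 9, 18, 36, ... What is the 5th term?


aₙ = a₁·r^(n-1)
= 9×2^4
= 9×16
= 144

a_5 = 144


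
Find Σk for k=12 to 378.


Σₖ₌12^378 k = Σₖ₌₁^378 k − Σₖ₌₁^11 k
= 378·379/2 − 11·12/2
= 71631 − 66 = 71565

Σk = 71565


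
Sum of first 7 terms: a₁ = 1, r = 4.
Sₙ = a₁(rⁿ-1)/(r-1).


Sₙ = 1×(4^7 - 1)/(4 - 1)
= 1×(16384 - 1)/3
= 1×16383/3
= 5461

S_7 = 5461


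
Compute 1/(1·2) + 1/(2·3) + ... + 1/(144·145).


1/(k(k+1)) = 1/k - 1/(k+1) (partial fractions)
Telescoping: Σ = 1 - 1/145 = 144/145

Sum = 144/145


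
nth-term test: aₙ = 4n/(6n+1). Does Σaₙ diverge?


lim(n→∞) 4n/(6n+1) = 4/6 = 2/3  (divide numerator and denominator by n)
lim aₙ = 2/3 ≠ 0 → series DIVERGES

Diverges (lim aₙ = 2/3 ≠ 0)


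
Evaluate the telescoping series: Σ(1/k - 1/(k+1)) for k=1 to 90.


Telescoping: adjacent terms cancel.
= 1/1 - 1/91
= 1 - 1/91 = 90/91

Sum = 90/91


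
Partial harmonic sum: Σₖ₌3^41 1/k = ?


Σₖ₌3^41 1/k = 1/3 + 1/4 + 1/5 + ... + 1/41
= 55819190615098733/19914562703599200
≈ 2.8029

Sum = 55819190615098733/19914562703599200 ≈ 2.8029


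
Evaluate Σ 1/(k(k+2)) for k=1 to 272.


1/(k(k+2)) = (1/2)·(1/k - 1/(k+2)) (partial fractions)
Telescoping: Σ = (1/2)·(1 + 1/2 - 1/273 - 1/274) = 27914/37401

Sum = 27914/37401


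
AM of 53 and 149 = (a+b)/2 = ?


AM = (53 + 149)/2 = 202/2 = 101

AM = 101


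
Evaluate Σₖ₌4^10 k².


Σₖ₌4^10 k² = Σₖ₌₁^10 k² − Σₖ₌₁^3 k²
= 10·11·21/6 − 3·4·7/6
= 385 − 14 = 371

Σk² = 371


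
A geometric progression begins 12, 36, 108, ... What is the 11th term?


aₙ = a₁·r^(n-1)
= 12×3^10
= 12×59049
= 708588

a_11 = 708588


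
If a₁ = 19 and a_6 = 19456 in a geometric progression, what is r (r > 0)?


r^(n-1) = aₙ/a₁
r^5 = 19456/19 = 1024
r = 1024^(1/5)
= 4

r = 4


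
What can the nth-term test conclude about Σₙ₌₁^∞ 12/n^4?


lim(n→∞) 12/n^4 = 0
lim aₙ = 0 → nth-term test is INCONCLUSIVE
(Need other tests; this is actually a convergent p-series with p=4 > 1)

Inconclusive (lim aₙ = 0; need another test)


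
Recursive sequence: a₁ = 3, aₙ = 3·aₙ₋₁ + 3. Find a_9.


Computing step by step:
a_1 = 3
a_2 = 12
a_3 = 39
a_4 = 120
a_5 = 363
a_6 = 1092
a_7 = 3279
a_8 = 9840
a_9 = 29523


a_9 = 29523


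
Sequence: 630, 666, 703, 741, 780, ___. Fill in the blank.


Pattern: triangular numbers: n(n+1)/2
Terms: 630, 666, 703, 741, 780
Next term = 820

Next term = 820


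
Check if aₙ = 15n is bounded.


aₙ = 15n → as n→∞, aₙ→∞
No finite upper bound exists
The sequence is UNBOUNDED

Unbounded (aₙ → ∞ as n → ∞)


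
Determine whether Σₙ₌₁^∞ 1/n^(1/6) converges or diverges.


p-series test: Σ c/n^p converges if p > 1, diverges if p ≤ 1 (constant c > 0 doesn't affect convergence).
p = 1/6
1/6 ≤ 1 → DIVERGES

Diverges (p = 1/6 ≤ 1)


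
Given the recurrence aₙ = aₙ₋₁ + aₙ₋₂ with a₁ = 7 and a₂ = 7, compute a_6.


Computing iteratively: 7, 7, 14, 21, 35, 56
a_6 = 56

a_6 = 56


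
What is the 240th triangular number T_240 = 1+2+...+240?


n(n+1)/2 = 240×241/2 = 57840/2 = 28920

Σk = 28920


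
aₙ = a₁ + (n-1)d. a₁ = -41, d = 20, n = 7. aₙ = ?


aₙ = a₁ + (n-1)d
= -41 + (7-1)×20
= -41 + 120
= 79

a_7 = 79


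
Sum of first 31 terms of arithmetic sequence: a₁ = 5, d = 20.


aₙ = 5 + (31-1)×20 = 605
Sₙ = n(a₁+aₙ)/2 = 31×(5+605)/2
= 31×610/2 = 9455

S_31 = 9455


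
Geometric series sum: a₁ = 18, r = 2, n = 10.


Sₙ = 18×(2^10 - 1)/(2 - 1)
= 18×(1024 - 1)/1
= 18×1023/1
= 18414

S_10 = 18414


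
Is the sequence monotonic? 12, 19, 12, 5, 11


Differences: 7, -7, -7, 6
Difference at position 1 is +7 (> 0) but position 2 is -7 (< 0) — sequence both rises and falls
→ NOT monotonic

Not monotonic


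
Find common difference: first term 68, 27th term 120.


d = (aₙ - a₁)/(n-1)
= (120 - 68)/(27-1)
= 52/26 = 2

d = 2


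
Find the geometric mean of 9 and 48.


GM = √(9×48) = √432 = 20.7846

GM = 20.7846


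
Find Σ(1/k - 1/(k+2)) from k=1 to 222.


Telescoping with gap 2: two head and two tail terms survive.
= (1 + 1/2) - (1/223 + 1/224)
= 3/2 - 1/223 - 1/224 = 74481/49952

Sum = 74481/49952


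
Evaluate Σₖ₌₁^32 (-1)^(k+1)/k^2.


S = 1 - 1/4 + 1/9 - 1/16 + 1/25 - 1/36 + 1/49 - 1/64 ± ...
= 0.822
(Full series converges to +π²/12 ≈ +0.8225)

S_32 = 0.822


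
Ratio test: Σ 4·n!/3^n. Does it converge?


aₙ = 4·n!/3^n
a_{n+1}/aₙ = (n+1)!/3^(n+1) × 3^n/n!  (constant 4 cancels)
= (n+1)/3
L = lim(n→∞) (n+1)/3 = ∞
L > 1 → series DIVERGES

Diverges (ratio test: L = ∞ > 1)


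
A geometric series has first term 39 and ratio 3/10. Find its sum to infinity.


S∞ = a₁/(1-r) = 39/(1 - 3/10)
= 39/(7/10)
= 390/7

S∞ = 390/7


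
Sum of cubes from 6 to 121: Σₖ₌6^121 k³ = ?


Σₖ₌6^121 k³ = [121·122/2]² − [5·6/2]²
= 54479161 − 225 = 54478936

Σk³ = 54478936


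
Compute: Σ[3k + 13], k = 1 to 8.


Σ(3k+13) = 3·Σk + 13·n
= 3·36 + 13·8
= 108 + 104 = 212

Σ = 212


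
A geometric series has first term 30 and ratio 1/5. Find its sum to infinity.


S∞ = a₁/(1-r) = 30/(1 - 1/5)
= 30/(4/5)
= 75/2

S∞ = 75/2


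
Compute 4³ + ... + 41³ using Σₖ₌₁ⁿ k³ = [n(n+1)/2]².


Σₖ₌4^41 k³ = [41·42/2]² − [3·4/2]²
= 741321 − 36 = 741285

Σk³ = 741285


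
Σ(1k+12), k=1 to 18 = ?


Σ(1k+12) = 1·Σk + 12·n
= 1·171 + 12·18
= 171 + 216 = 387

Σ = 387


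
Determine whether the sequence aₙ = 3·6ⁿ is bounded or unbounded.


aₙ = 3·6ⁿ → as n→∞, aₙ→∞ (since base 6 > 1)
No finite upper bound exists
The sequence is UNBOUNDED

Unbounded (aₙ → ∞ as n → ∞)


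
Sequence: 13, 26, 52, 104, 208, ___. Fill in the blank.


Pattern: geometric (r=2)
Terms: 13, 26, 52, 104, 208
Next term = 416

Next term = 416


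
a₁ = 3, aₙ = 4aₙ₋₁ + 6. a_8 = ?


Computing step by step:
a_1 = 3
a_2 = 18
a_3 = 78
a_4 = 318
a_5 = 1278
a_6 = 5118
a_7 = 20478
a_8 = 81918


a_8 = 81918


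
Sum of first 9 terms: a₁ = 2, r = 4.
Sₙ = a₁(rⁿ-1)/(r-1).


Sₙ = 2×(4^9 - 1)/(4 - 1)
= 2×(262144 - 1)/3
= 2×262143/3
= 174762

S_9 = 174762


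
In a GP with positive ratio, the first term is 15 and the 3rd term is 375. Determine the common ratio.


r^(n-1) = aₙ/a₁
r^2 = 375/15 = 25
r = 25^(1/2)
= ±5; taking r > 0 gives r = 5

r = 5


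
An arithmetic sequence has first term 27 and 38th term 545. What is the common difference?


d = (aₙ - a₁)/(n-1)
= (545 - 27)/(38-1)
= 518/37 = 14

d = 14


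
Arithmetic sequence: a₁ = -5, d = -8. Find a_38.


aₙ = a₁ + (n-1)d
= -5 + (38-1)×-8
= -5 - 296
= -301

a_38 = -301


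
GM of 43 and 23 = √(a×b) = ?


GM = √(43×23) = √989 = 31.4484

GM = 31.4484


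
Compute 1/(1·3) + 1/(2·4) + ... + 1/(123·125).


1/(k(k+2)) = (1/2)·(1/k - 1/(k+2)) (partial fractions)
Telescoping: Σ = (1/2)·(1 + 1/2 - 1/124 - 1/125) = 23001/31000

Sum = 23001/31000


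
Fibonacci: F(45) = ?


Fibonacci sequence: 1, 1, 2, 3, 5, 8, 13, 21, 34, 55, 89, ...
F(45) = 1134903170

F(45) = 1134903170


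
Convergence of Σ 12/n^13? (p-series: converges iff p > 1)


p-series test: Σ c/n^p converges if p > 1, diverges if p ≤ 1 (constant c > 0 doesn't affect convergence).
p = 13
13 > 1 → CONVERGES

Converges (p = 13 > 1)


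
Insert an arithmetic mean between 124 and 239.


AM = (124 + 239)/2 = 363/2 = 181.5

AM = 181.5


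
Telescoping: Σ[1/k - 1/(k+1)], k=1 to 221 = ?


Telescoping: adjacent terms cancel.
= 1/1 - 1/222
= 1 - 1/222 = 221/222

Sum = 221/222


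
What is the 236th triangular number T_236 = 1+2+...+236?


n(n+1)/2 = 236×237/2 = 55932/2 = 27966

Σk = 27966


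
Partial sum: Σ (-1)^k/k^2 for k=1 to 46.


S = -1 + 1/4 - 1/9 + 1/16 - 1/25 + 1/36 - 1/49 + 1/64 ± ...
= -0.8222
(Full series converges to -π²/12 ≈ -0.8225)

S_46 = -0.8222


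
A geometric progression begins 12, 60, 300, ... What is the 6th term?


aₙ = a₁·r^(n-1)
= 12×5^5
= 12×3125
= 37500

a_6 = 37500


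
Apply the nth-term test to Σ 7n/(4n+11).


lim(n→∞) 7n/(4n+11) = 7/4 = 7/4  (divide numerator and denominator by n)
lim aₙ = 7/4 ≠ 0 → series DIVERGES

Diverges (lim aₙ = 7/4 ≠ 0)


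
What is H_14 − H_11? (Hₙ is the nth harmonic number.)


Σₖ₌12^14 1/k = 1/12 + 1/13 + 1/14
= 253/1092
≈ 0.2317

Sum = 253/1092 ≈ 0.2317


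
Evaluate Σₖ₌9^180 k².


Σₖ₌9^180 k² = Σₖ₌₁^180 k² − Σₖ₌₁^8 k²
= 180·181·361/6 − 8·9·17/6
= 1960230 − 204 = 1960026

Σk² = 1960026


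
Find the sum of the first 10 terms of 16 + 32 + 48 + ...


aₙ = 16 + (10-1)×16 = 160
Sₙ = n(a₁+aₙ)/2 = 10×(16+160)/2
= 10×176/2 = 880

S_10 = 880


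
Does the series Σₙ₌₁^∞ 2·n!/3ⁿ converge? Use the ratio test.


aₙ = 2·n!/3^n
a_{n+1}/aₙ = (n+1)!/3^(n+1) × 3^n/n!  (constant 2 cancels)
= (n+1)/3
L = lim(n→∞) (n+1)/3 = ∞
L > 1 → series DIVERGES

Diverges (ratio test: L = ∞ > 1)


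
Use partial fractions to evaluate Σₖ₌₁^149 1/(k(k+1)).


1/(k(k+1)) = 1/k - 1/(k+1) (partial fractions)
Telescoping: Σ = 1 - 1/150 = 149/150

Sum = 149/150


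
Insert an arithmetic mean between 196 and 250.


AM = (196 + 250)/2 = 446/2 = 223

AM = 223


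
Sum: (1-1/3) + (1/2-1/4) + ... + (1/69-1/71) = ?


Telescoping with gap 2: two head and two tail terms survive.
= (1 + 1/2) - (1/70 + 1/71)
= 3/2 - 1/70 - 1/71 = 3657/2485

Sum = 3657/2485


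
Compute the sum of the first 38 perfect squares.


n = 38
n(n+1)(2n+1)/6 = 38×39×77/6
= 114114/6 = 19019

Σk² = 19019


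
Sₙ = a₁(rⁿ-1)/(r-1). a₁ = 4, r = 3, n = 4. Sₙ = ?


Sₙ = 4×(3^4 - 1)/(3 - 1)
= 4×(81 - 1)/2
= 4×80/2
= 160

S_4 = 160


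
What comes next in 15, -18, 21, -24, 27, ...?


Pattern: alternating sign, magnitude arithmetic (d=3)
Terms: 15, -18, 21, -24, 27
Next term = -30

Next term = -30


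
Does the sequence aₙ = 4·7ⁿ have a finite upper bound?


aₙ = 4·7ⁿ → as n→∞, aₙ→∞ (since base 7 > 1)
No finite upper bound exists
The sequence is UNBOUNDED

Unbounded (aₙ → ∞ as n → ∞)


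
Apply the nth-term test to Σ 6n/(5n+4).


lim(n→∞) 6n/(5n+4) = 6/5 = 6/5  (divide numerator and denominator by n)
lim aₙ = 6/5 ≠ 0 → series DIVERGES

Diverges (lim aₙ = 6/5 ≠ 0)


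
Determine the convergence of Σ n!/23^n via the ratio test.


aₙ = n!/23^n
a_{n+1}/aₙ = (n+1)!/23^(n+1) × 23^n/n!
= (n+1)/23
L = lim(n→∞) (n+1)/23 = ∞
L > 1 → series DIVERGES

Diverges (ratio test: L = ∞ > 1)


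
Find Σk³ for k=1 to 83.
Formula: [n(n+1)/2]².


n(n+1)/2 = 83×84/2 = 3486
Σk³ = 3486² = 12152196

Σk³ = 12152196


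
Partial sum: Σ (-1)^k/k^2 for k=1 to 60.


S = -1 + 1/4 - 1/9 + 1/16 - 1/25 + 1/36 - 1/49 + 1/64 ± ...
= -0.8223
(Full series converges to -π²/12 ≈ -0.8225)

S_60 = -0.8223


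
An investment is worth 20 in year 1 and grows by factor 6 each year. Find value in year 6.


aₙ = a₁·r^(n-1)
= 20×6^5
= 20×7776
= 155520

a_6 = 155520


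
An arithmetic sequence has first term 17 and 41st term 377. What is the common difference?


d = (aₙ - a₁)/(n-1)
= (377 - 17)/(41-1)
= 360/40 = 9

d = 9


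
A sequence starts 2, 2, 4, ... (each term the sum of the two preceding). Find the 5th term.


Computing iteratively: 2, 2, 4, 6, 10
a_5 = 10

a_5 = 10


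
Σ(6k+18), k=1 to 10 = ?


Σ(6k+18) = 6·Σk + 18·n
= 6·55 + 18·10
= 330 + 180 = 510

Σ = 510


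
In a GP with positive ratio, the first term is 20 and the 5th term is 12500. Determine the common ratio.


r^(n-1) = aₙ/a₁
r^4 = 12500/20 = 625
r = 625^(1/4)
= ±5; taking r > 0 gives r = 5

r = 5


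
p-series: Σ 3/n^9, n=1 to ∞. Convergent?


p-series test: Σ c/n^p converges if p > 1, diverges if p ≤ 1 (constant c > 0 doesn't affect convergence).
p = 9
9 > 1 → CONVERGES

Converges (p = 9 > 1)


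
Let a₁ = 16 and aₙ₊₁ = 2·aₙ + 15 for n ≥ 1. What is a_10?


Computing step by step:
a_1 = 16
a_2 = 47
a_3 = 109
a_4 = 233
a_5 = 481
a_6 = 977
a_7 = 1969
a_8 = 3953
a_9 = 7921
a_10 = 15857


a_10 = 15857


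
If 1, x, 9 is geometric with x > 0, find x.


GM = √(1×9) = √9 = 3

GM = 3


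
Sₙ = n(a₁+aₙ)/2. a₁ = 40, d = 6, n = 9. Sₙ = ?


aₙ = 40 + (9-1)×6 = 88
Sₙ = n(a₁+aₙ)/2 = 9×(40+88)/2
= 9×128/2 = 576

S_9 = 576


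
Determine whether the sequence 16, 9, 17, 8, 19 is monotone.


Differences: -7, 8, -9, 11
Difference at position 2 is +8 (> 0) but position 1 is -7 (< 0) — sequence both rises and falls
→ NOT monotonic

Not monotonic


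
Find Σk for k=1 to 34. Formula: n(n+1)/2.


n(n+1)/2 = 34×35/2 = 1190/2 = 595

Σk = 595


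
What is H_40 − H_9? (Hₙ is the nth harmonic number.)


Σₖ₌10^40 1/k = 1/10 + 1/11 + 1/12 + ... + 1/40
= 100584139194439/69388720221600
≈ 1.4496

Sum = 100584139194439/69388720221600 ≈ 1.4496


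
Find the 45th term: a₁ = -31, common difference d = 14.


aₙ = a₁ + (n-1)d
= -31 + (45-1)×14
= -31 + 616
= 585

a_45 = 585


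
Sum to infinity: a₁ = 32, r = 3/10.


S∞ = a₁/(1-r) = 32/(1 - 3/10)
= 32/(7/10)
= 320/7

S∞ = 320/7


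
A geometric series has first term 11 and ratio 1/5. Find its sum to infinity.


S∞ = a₁/(1-r) = 11/(1 - 1/5)
= 11/(4/5)
= 55/4

S∞ = 55/4


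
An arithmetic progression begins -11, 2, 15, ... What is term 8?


aₙ = a₁ + (n-1)d
= -11 + (8-1)×13
= -11 + 91
= 80

a_8 = 80


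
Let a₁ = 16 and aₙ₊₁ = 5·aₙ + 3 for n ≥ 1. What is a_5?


Computing step by step:
a_1 = 16
a_2 = 83
a_3 = 418
a_4 = 2093
a_5 = 10468


a_5 = 10468


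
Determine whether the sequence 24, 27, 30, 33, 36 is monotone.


Differences: 3, 3, 3, 3
All differences > 0 → strictly INCREASING

Monotonically increasing


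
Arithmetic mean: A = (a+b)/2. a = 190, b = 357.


AM = (190 + 357)/2 = 547/2 = 273.5

AM = 273.5


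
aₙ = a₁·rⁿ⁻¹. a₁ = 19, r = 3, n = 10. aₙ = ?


aₙ = a₁·r^(n-1)
= 19×3^9
= 19×19683
= 373977

a_10 = 373977


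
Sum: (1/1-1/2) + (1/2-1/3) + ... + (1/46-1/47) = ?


Telescoping: adjacent terms cancel.
= 1/1 - 1/47
= 1 - 1/47 = 46/47

Sum = 46/47


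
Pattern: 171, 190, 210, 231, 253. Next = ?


Pattern: triangular numbers: n(n+1)/2
Terms: 171, 190, 210, 231, 253
Next term = 276

Next term = 276


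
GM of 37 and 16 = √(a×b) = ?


GM = √(37×16) = √592 = 24.3311

GM = 24.3311


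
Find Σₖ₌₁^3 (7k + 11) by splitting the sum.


Σ(7k+11) = 7·Σk + 11·n
= 7·6 + 11·3
= 42 + 33 = 75

Σ = 75


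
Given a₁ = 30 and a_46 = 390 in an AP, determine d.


d = (aₙ - a₁)/(n-1)
= (390 - 30)/(46-1)
= 360/45 = 8

d = 8


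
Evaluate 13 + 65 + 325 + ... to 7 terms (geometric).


Sₙ = 13×(5^7 - 1)/(5 - 1)
= 13×(78125 - 1)/4
= 13×78124/4
= 253903

S_7 = 253903


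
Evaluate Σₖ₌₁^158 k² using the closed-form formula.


n = 158
n(n+1)(2n+1)/6 = 158×159×317/6
= 7963674/6 = 1327279

Σk² = 1327279


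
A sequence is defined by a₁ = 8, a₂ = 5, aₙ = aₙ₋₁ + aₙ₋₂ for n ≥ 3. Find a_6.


Computing iteratively: 8, 5, 13, 18, 31, 49
a_6 = 49

a_6 = 49


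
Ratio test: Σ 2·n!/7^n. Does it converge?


aₙ = 2·n!/7^n
a_{n+1}/aₙ = (n+1)!/7^(n+1) × 7^n/n!  (constant 2 cancels)
= (n+1)/7
L = lim(n→∞) (n+1)/7 = ∞
L > 1 → series DIVERGES

Diverges (ratio test: L = ∞ > 1)


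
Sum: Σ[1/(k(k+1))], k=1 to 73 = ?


1/(k(k+1)) = 1/k - 1/(k+1) (partial fractions)
Telescoping: Σ = 1 - 1/74 = 73/74

Sum = 73/74


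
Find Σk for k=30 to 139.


Σₖ₌30^139 k = Σₖ₌₁^139 k − Σₖ₌₁^29 k
= 139·140/2 − 29·30/2
= 9730 − 435 = 9295

Σk = 9295


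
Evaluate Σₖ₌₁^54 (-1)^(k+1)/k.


S = 1 - 1/2 + 1/3 - 1/4 + 1/5 - 1/6 + 1/7 - 1/8 ± ...
= 0.684
(Full series converges to +ln(2) ≈ +0.6931)

S_54 = 0.684


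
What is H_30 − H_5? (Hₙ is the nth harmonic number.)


Σₖ₌6^30 1/k = 1/6 + 1/7 + 1/8 + ... + 1/30
= 3986594995087/2329089562800
≈ 1.7117

Sum = 3986594995087/2329089562800 ≈ 1.7117


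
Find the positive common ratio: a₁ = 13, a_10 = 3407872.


r^(n-1) = aₙ/a₁
r^9 = 3407872/13 = 262144
r = 262144^(1/9)
= 4

r = 4


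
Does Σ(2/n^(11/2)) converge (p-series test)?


p-series test: Σ c/n^p converges if p > 1, diverges if p ≤ 1 (constant c > 0 doesn't affect convergence).
p = 11/2
11/2 > 1 → CONVERGES

Converges (p = 11/2 > 1)


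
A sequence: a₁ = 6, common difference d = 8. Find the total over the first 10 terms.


aₙ = 6 + (10-1)×8 = 78
Sₙ = n(a₁+aₙ)/2 = 10×(6+78)/2
= 10×84/2 = 420

S_10 = 420


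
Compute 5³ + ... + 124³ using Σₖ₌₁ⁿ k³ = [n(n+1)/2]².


Σₖ₌5^124 k³ = [124·125/2]² − [4·5/2]²
= 60062500 − 100 = 60062400

Σk³ = 60062400


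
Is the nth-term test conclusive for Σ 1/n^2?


lim(n→∞) 1/n^2 = 0
lim aₙ = 0 → nth-term test is INCONCLUSIVE
(Need other tests; this is actually a convergent p-series with p=2 > 1)

Inconclusive (lim aₙ = 0; need another test)


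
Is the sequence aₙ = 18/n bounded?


a₁ = 18, a₂ = 18/2, a₃ = 18/3, ...
0 < aₙ ≤ 18 for all n ≥ 1
Lower bound: 0, Upper bound: 18
The sequence IS bounded

Bounded (0 < aₙ ≤ 18)


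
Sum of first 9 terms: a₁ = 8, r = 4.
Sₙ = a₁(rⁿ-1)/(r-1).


Sₙ = 8×(4^9 - 1)/(4 - 1)
= 8×(262144 - 1)/3
= 8×262143/3
= 699048

S_9 = 699048


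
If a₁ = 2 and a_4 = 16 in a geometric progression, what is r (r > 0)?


r^(n-1) = aₙ/a₁
r^3 = 16/2 = 8
r = 8^(1/3)
= 2

r = 2


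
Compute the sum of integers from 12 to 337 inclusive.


Σₖ₌12^337 k = Σₖ₌₁^337 k − Σₖ₌₁^11 k
= 337·338/2 − 11·12/2
= 56953 − 66 = 56887

Σk = 56887


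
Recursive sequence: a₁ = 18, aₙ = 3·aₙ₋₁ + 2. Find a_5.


Computing step by step:
a_1 = 18
a_2 = 56
a_3 = 170
a_4 = 512
a_5 = 1538


a_5 = 1538


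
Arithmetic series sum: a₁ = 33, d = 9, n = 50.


aₙ = 33 + (50-1)×9 = 474
Sₙ = n(a₁+aₙ)/2 = 50×(33+474)/2
= 50×507/2 = 12675

S_50 = 12675


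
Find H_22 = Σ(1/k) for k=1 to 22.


H_22 = 1/1 + 1/2 + 1/3 + ... + 1/22
= 19093197/5173168
≈ 3.6908

H_22 = 19093197/5173168 ≈ 3.6908


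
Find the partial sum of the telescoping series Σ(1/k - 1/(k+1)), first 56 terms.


Telescoping: adjacent terms cancel.
= 1/1 - 1/57
= 1 - 1/57 = 56/57

Sum = 56/57


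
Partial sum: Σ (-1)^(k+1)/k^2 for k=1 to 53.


S = 1 - 1/4 + 1/9 - 1/16 + 1/25 - 1/36 + 1/49 - 1/64 ± ...
= 0.8226
(Full series converges to +π²/12 ≈ +0.8225)

S_53 = 0.8226


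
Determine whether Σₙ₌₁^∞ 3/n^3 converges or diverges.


p-series test: Σ c/n^p converges if p > 1, diverges if p ≤ 1 (constant c > 0 doesn't affect convergence).
p = 3
3 > 1 → CONVERGES

Converges (p = 3 > 1)
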